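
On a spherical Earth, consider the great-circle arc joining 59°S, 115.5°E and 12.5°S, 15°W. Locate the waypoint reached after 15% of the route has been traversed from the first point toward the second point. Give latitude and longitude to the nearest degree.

Write both endpoints as unit vectors p₁, p₂ with components (cos φ cos λ, cos φ sin λ, sin φ).
The central angle between the endpoints is δ = arccos(p₁·p₂) ≈ 1.712 rad (98.1°).
Interpolate at f = 0.15 with slerp weights a = sin((1−f)δ)/sin δ ≈ 1.003, b = sin(fδ)/sin δ ≈ 0.257.
p = a·p₁ + b·p₂ ≈ (0.019, 0.402, -0.916); φ = arcsin(p_z) ≈ -66.29°, λ = atan2(p_y, p_x) ≈ 87.22°.

≈ 66°S, 87°E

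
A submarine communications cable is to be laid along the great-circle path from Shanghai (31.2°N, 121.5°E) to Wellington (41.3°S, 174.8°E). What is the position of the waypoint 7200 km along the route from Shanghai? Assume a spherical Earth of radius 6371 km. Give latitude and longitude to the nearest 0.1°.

Convert each endpoint to a unit vector on the sphere (x = cos φ cos λ, y = cos φ sin λ, z = sin φ).
The central angle between the endpoints is δ = arccos(p₁·p₂) ≈ 1.529 rad (87.6°). The total great-circle distance is δ·R ≈ 1.529 × 6371 ≈ 9739 km, so the target fraction is f = 7200/9739 ≈ 0.739.
Interpolate at f ≈ 0.739 with slerp weights a = sin((1−f)δ)/sin δ ≈ 0.388, b = sin(fδ)/sin δ ≈ 0.905.
p = a·p₁ + b·p₂ ≈ (-0.851, 0.345, -0.396); φ = arcsin(p_z) ≈ -23.35°, λ = atan2(p_y, p_x) ≈ 157.93°.

≈ (23.3°S, 157.9°E)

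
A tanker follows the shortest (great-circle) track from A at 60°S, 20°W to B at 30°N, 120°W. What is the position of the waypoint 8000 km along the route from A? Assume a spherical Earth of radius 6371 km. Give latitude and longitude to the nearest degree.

≈ 12°S, 94°W

Write both endpoints as unit vectors p₁, p₂ with components (cos φ cos λ, cos φ sin λ, sin φ).
The central angle between the endpoints is δ = arccos(p₁·p₂) ≈ 2.104 rad (120.5°). The total great-circle distance is δ·R ≈ 2.104 × 6371 ≈ 13404 km, so the target fraction is f = 8000/13404 ≈ 0.597.
Interpolate at f ≈ 0.597 with slerp weights a = sin((1−f)δ)/sin δ ≈ 0.871, b = sin(fδ)/sin δ ≈ 1.104.
p = a·p₁ + b·p₂ ≈ (-0.069, -0.977, -0.202); φ = arcsin(p_z) ≈ -11.67°, λ = atan2(p_y, p_x) ≈ -94.03°.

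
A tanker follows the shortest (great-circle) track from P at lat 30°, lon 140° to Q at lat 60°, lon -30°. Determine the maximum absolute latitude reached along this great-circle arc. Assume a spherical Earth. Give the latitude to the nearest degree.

The great circle lies in the plane with unit normal n̂ = (p₁ × p₂)/|p₁ × p₂|.
Here n̂_z ≈ -0.075; the vertex latitude is φ_max = arccos|n̂_z| ≈ 85.7°.

≈ 86°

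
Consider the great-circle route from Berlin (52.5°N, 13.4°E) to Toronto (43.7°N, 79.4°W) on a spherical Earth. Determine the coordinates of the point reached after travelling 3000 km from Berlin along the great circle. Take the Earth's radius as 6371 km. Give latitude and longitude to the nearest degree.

≈ 59°N, 34°W

Convert each endpoint to a unit vector on the sphere (x = cos φ cos λ, y = cos φ sin λ, z = sin φ).
The central angle between the endpoints is δ = arccos(p₁·p₂) ≈ 1.016 rad (58.2°). The total great-circle distance is δ·R ≈ 1.016 × 6371 ≈ 6474 km, so the target fraction is f = 3000/6474 ≈ 0.463.
Interpolate at f ≈ 0.463 with slerp weights a = sin((1−f)δ)/sin δ ≈ 0.610, b = sin(fδ)/sin δ ≈ 0.534.
p = a·p₁ + b·p₂ ≈ (0.432, -0.293, 0.853); φ = arcsin(p_z) ≈ 58.51°, λ = atan2(p_y, p_x) ≈ -34.14°.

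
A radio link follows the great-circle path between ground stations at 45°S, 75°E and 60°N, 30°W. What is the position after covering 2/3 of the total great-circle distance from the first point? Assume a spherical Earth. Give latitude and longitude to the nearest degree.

The haversine formula gives a central angle δ ≈ 2.352 rad (134.7°) between the endpoints.
Interpolate at f = 2/3 with slerp weights a = sin((1−f)δ)/sin δ ≈ 0.994, b = sin(fδ)/sin δ ≈ 1.408.
p = a·p₁ + b·p₂ ≈ (0.792, 0.327, 0.516); φ = arcsin(p_z) ≈ 31.09°, λ = atan2(p_y, p_x) ≈ 22.44°.

≈ 31°N, 22°E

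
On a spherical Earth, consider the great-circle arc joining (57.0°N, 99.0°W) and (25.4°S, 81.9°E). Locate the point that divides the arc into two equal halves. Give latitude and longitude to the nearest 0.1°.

≈ (48.8°N, 83.3°E)

From cos δ = sin φ₁ sin φ₂ + cos φ₁ cos φ₂ cos Δλ, the central angle is δ ≈ 2.590 rad (148.4°).
Interpolate at f = 1/2 with slerp weights a = sin((1−f)δ)/sin δ ≈ 1.836, b = sin(fδ)/sin δ ≈ 1.836.
p = a·p₁ + b·p₂ ≈ (0.077, 0.654, 0.752); φ = arcsin(p_z) ≈ 48.79°, λ = atan2(p_y, p_x) ≈ 83.27°.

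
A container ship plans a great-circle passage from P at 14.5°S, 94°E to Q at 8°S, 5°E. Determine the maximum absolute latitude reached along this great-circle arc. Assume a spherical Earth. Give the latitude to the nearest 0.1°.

≈ 16.3°S

The great circle lies in the plane with unit normal n̂ = (p₁ × p₂)/|p₁ × p₂|.
Here n̂_z ≈ -0.960; the vertex latitude is φ_max = arccos|n̂_z| ≈ 16.3°.
Check via Clairaut: cos φ_max = |cos φ₁| · sin C = cos(14.5°)·sin(97.5°) ≈ 0.960, again giving ≈ 16.3°.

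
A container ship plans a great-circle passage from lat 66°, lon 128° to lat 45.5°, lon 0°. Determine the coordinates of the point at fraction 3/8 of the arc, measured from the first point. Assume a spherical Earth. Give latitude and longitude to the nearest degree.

Write both endpoints as unit vectors p₁, p₂ with components (cos φ cos λ, cos φ sin λ, sin φ).
The central angle between the endpoints is δ = arccos(p₁·p₂) ≈ 1.075 rad (61.6°).
Interpolate at f = 3/8 with slerp weights a = sin((1−f)δ)/sin δ ≈ 0.708, b = sin(fδ)/sin δ ≈ 0.446.
p = a·p₁ + b·p₂ ≈ (0.135, 0.227, 0.964); φ = arcsin(p_z) ≈ 74.69°, λ = atan2(p_y, p_x) ≈ 59.17°.

≈ lat 75°, lon 59°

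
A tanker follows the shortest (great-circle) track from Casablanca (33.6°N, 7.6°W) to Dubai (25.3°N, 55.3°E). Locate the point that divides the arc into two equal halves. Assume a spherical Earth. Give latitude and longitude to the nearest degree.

≈ 33°N, 25°E

Convert each endpoint to a unit vector on the sphere (x = cos φ cos λ, y = cos φ sin λ, z = sin φ).
The central angle between the endpoints is δ = arccos(p₁·p₂) ≈ 0.953 rad (54.6°).
Interpolate at f = 1/2 with slerp weights a = sin((1−f)δ)/sin δ ≈ 0.563, b = sin(fδ)/sin δ ≈ 0.563.
p = a·p₁ + b·p₂ ≈ (0.754, 0.356, 0.552); φ = arcsin(p_z) ≈ 33.49°, λ = atan2(p_y, p_x) ≈ 25.29°.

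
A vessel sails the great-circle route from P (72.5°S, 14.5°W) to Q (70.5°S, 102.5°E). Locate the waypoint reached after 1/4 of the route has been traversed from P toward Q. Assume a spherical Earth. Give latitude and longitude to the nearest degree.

From cos δ = sin φ₁ sin φ₂ + cos φ₁ cos φ₂ cos Δλ, the central angle is δ ≈ 0.548 rad (31.4°).
Interpolate at f = 1/4 with slerp weights a = sin((1−f)δ)/sin δ ≈ 0.767, b = sin(fδ)/sin δ ≈ 0.262.
p = a·p₁ + b·p₂ ≈ (0.204, 0.028, -0.979); φ = arcsin(p_z) ≈ -78.10°, λ = atan2(p_y, p_x) ≈ 7.72°.

≈ (78°S, 8°E)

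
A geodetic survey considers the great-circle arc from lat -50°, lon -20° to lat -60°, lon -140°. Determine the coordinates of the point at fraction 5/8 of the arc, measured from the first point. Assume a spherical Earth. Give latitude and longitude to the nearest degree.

≈ lat -71°, lon -90°

From cos δ = sin φ₁ sin φ₂ + cos φ₁ cos φ₂ cos Δλ, the central angle is δ ≈ 1.044 rad (59.8°).
Interpolate at f = 5/8 with slerp weights a = sin((1−f)δ)/sin δ ≈ 0.441, b = sin(fδ)/sin δ ≈ 0.702.
p = a·p₁ + b·p₂ ≈ (-0.002, -0.323, -0.946); φ = arcsin(p_z) ≈ -71.17°, λ = atan2(p_y, p_x) ≈ -90.43°.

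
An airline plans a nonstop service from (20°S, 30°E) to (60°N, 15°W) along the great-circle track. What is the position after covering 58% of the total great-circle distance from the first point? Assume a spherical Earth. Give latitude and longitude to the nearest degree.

≈ (28°N, 12°E)

Convert each endpoint to a unit vector on the sphere (x = cos φ cos λ, y = cos φ sin λ, z = sin φ).
The central angle between the endpoints is δ = arccos(p₁·p₂) ≈ 1.535 rad (87.9°).
Interpolate at f = 0.58 with slerp weights a = sin((1−f)δ)/sin δ ≈ 0.601, b = sin(fδ)/sin δ ≈ 0.778.
p = a·p₁ + b·p₂ ≈ (0.865, 0.182, 0.468); φ = arcsin(p_z) ≈ 27.89°, λ = atan2(p_y, p_x) ≈ 11.87°.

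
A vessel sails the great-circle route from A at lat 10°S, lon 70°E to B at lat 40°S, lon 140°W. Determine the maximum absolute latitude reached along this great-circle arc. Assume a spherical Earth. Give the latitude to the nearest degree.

The great circle lies in the plane with unit normal n̂ = (p₁ × p₂)/|p₁ × p₂|.
Here n̂_z ≈ +0.449; the vertex latitude is φ_max = arccos|n̂_z| ≈ 63.3°.

≈ 63°S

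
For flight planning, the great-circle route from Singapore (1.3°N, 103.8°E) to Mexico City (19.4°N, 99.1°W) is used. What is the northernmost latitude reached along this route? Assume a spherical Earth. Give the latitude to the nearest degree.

The great circle lies in the plane with unit normal n̂ = (p₁ × p₂)/|p₁ × p₂|.
Here n̂_z ≈ +0.722; the vertex latitude is φ_max = arccos|n̂_z| ≈ 43.8°.
Check via Clairaut: cos φ_max = |cos φ₁| · sin C = cos(1.3°)·sin(46.2°) ≈ 0.722, again giving ≈ 43.8°.

≈ 44°N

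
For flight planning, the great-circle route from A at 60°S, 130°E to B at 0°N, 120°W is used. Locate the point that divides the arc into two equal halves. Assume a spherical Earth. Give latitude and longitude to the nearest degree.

≈ 42°S, 150°W

The haversine formula gives a central angle δ ≈ 1.743 rad (99.8°) between the endpoints.
Interpolate at f = 1/2 with slerp weights a = sin((1−f)δ)/sin δ ≈ 0.777, b = sin(fδ)/sin δ ≈ 0.777.
p = a·p₁ + b·p₂ ≈ (-0.638, -0.375, -0.673); φ = arcsin(p_z) ≈ -42.27°, λ = atan2(p_y, p_x) ≈ -149.54°.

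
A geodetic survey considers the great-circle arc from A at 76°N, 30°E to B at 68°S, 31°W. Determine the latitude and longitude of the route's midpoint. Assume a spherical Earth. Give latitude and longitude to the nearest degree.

Convert each endpoint to a unit vector on the sphere (x = cos φ cos λ, y = cos φ sin λ, z = sin φ).
The central angle between the endpoints is δ = arccos(p₁·p₂) ≈ 2.598 rad (148.8°).
Interpolate at f = 1/2 with slerp weights a = sin((1−f)δ)/sin δ ≈ 1.861, b = sin(fδ)/sin δ ≈ 1.861.
p = a·p₁ + b·p₂ ≈ (0.988, -0.134, 0.080); φ = arcsin(p_z) ≈ 4.60°, λ = atan2(p_y, p_x) ≈ -7.72°.

≈ 5°N, 8°W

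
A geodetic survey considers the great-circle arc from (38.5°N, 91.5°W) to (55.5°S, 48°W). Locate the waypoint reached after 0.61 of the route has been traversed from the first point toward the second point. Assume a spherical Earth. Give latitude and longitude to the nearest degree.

≈ (20°S, 70°W)

The haversine formula gives a central angle δ ≈ 1.763 rad (101.0°) between the endpoints.
Interpolate at f = 0.61 with slerp weights a = sin((1−f)δ)/sin δ ≈ 0.647, b = sin(fδ)/sin δ ≈ 0.897.
p = a·p₁ + b·p₂ ≈ (0.327, -0.883, -0.336); φ = arcsin(p_z) ≈ -19.65°, λ = atan2(p_y, p_x) ≈ -69.71°.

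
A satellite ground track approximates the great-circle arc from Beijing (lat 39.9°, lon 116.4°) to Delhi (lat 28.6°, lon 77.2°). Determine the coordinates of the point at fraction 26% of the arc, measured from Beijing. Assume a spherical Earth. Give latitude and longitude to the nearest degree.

Convert each endpoint to a unit vector on the sphere (x = cos φ cos λ, y = cos φ sin λ, z = sin φ).
The central angle between the endpoints is δ = arccos(p₁·p₂) ≈ 0.593 rad (34.0°).
Interpolate at f = 0.26 with slerp weights a = sin((1−f)δ)/sin δ ≈ 0.760, b = sin(fδ)/sin δ ≈ 0.275.
p = a·p₁ + b·p₂ ≈ (-0.206, 0.758, 0.619); φ = arcsin(p_z) ≈ 38.26°, λ = atan2(p_y, p_x) ≈ 105.20°.

≈ lat 38°, lon 105°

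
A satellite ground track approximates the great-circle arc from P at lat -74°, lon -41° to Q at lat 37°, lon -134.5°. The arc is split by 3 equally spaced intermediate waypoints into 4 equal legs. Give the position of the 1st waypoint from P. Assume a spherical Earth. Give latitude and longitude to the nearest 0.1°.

≈ lat -52.9°, lon -100.2°

Write both endpoints as unit vectors p₁, p₂ with components (cos φ cos λ, cos φ sin λ, sin φ).
The central angle between the endpoints is δ = arccos(p₁·p₂) ≈ 2.204 rad (126.3°).
Interpolate at f = 1/4 with slerp weights a = sin((1−f)δ)/sin δ ≈ 1.237, b = sin(fδ)/sin δ ≈ 0.650.
p = a·p₁ + b·p₂ ≈ (-0.106, -0.594, -0.798); φ = arcsin(p_z) ≈ -52.91°, λ = atan2(p_y, p_x) ≈ -100.16°.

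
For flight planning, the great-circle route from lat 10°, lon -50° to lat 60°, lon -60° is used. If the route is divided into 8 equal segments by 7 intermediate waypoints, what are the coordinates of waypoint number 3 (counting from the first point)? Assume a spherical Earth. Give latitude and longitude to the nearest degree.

≈ lat 29°, lon -52°

Write both endpoints as unit vectors p₁, p₂ with components (cos φ cos λ, cos φ sin λ, sin φ).
The central angle between the endpoints is δ = arccos(p₁·p₂) ≈ 0.882 rad (50.6°).
Interpolate at f = 3/8 with slerp weights a = sin((1−f)δ)/sin δ ≈ 0.678, b = sin(fδ)/sin δ ≈ 0.421.
p = a·p₁ + b·p₂ ≈ (0.535, -0.694, 0.482); φ = arcsin(p_z) ≈ 28.83°, λ = atan2(p_y, p_x) ≈ -52.39°.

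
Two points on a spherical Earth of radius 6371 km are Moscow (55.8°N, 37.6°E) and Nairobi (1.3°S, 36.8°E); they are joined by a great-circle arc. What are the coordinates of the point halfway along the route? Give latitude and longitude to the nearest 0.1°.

The haversine formula gives a central angle δ ≈ 0.997 rad (57.1°) between the endpoints.
Interpolate at f = 1/2 with slerp weights a = sin((1−f)δ)/sin δ ≈ 0.569, b = sin(fδ)/sin δ ≈ 0.569.
p = a·p₁ + b·p₂ ≈ (0.709, 0.536, 0.458); φ = arcsin(p_z) ≈ 27.25°, λ = atan2(p_y, p_x) ≈ 37.09°.

≈ 27.3°N, 37.1°E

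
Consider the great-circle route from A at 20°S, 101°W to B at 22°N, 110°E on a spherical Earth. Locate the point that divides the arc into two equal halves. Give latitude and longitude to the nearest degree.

≈ 4°N, 174°W

Write both endpoints as unit vectors p₁, p₂ with components (cos φ cos λ, cos φ sin λ, sin φ).
The central angle between the endpoints is δ = arccos(p₁·p₂) ≈ 2.636 rad (151.0°).
Interpolate at f = 1/2 with slerp weights a = sin((1−f)δ)/sin δ ≈ 2.000, b = sin(fδ)/sin δ ≈ 2.000.
p = a·p₁ + b·p₂ ≈ (-0.993, -0.102, 0.065); φ = arcsin(p_z) ≈ 3.74°, λ = atan2(p_y, p_x) ≈ -174.12°.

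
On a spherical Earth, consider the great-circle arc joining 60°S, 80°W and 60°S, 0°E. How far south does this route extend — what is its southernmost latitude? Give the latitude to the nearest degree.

≈ 66°S

The great circle lies in the plane with unit normal n̂ = (p₁ × p₂)/|p₁ × p₂|.
Here n̂_z ≈ +0.404; the vertex latitude is φ_max = arccos|n̂_z| ≈ 66.1°.
Check via Clairaut: cos φ_max = |cos φ₁| · sin C = cos(60.0°)·sin(126.0°) ≈ 0.404, again giving ≈ 66.1°.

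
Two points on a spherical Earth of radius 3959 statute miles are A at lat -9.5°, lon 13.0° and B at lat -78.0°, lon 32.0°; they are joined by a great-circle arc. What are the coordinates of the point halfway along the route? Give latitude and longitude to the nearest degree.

Write both endpoints as unit vectors p₁, p₂ with components (cos φ cos λ, cos φ sin λ, sin φ).
The central angle between the endpoints is δ = arccos(p₁·p₂) ≈ 1.208 rad (69.2°).
Interpolate at f = 1/2 with slerp weights a = sin((1−f)δ)/sin δ ≈ 0.607, b = sin(fδ)/sin δ ≈ 0.607.
p = a·p₁ + b·p₂ ≈ (0.691, 0.202, -0.694); φ = arcsin(p_z) ≈ -43.98°, λ = atan2(p_y, p_x) ≈ 16.28°.

≈ lat -44°, lon 16°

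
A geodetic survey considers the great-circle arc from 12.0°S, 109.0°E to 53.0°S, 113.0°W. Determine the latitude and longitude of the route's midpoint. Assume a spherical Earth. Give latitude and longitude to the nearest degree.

Write both endpoints as unit vectors p₁, p₂ with components (cos φ cos λ, cos φ sin λ, sin φ).
The central angle between the endpoints is δ = arccos(p₁·p₂) ≈ 1.846 rad (105.7°).
Interpolate at f = 1/2 with slerp weights a = sin((1−f)δ)/sin δ ≈ 0.828, b = sin(fδ)/sin δ ≈ 0.828.
p = a·p₁ + b·p₂ ≈ (-0.459, 0.307, -0.834); φ = arcsin(p_z) ≈ -56.49°, λ = atan2(p_y, p_x) ≈ 146.18°.

≈ 56°S, 146°E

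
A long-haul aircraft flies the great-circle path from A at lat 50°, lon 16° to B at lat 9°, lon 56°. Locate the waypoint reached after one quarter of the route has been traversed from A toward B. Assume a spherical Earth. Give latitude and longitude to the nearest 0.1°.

≈ lat 41.1°, lon 30.0°

From cos δ = sin φ₁ sin φ₂ + cos φ₁ cos φ₂ cos Δλ, the central angle is δ ≈ 0.920 rad (52.7°).
Interpolate at f = 1/4 with slerp weights a = sin((1−f)δ)/sin δ ≈ 0.800, b = sin(fδ)/sin δ ≈ 0.287.
p = a·p₁ + b·p₂ ≈ (0.653, 0.376, 0.658); φ = arcsin(p_z) ≈ 41.12°, λ = atan2(p_y, p_x) ≈ 29.97°.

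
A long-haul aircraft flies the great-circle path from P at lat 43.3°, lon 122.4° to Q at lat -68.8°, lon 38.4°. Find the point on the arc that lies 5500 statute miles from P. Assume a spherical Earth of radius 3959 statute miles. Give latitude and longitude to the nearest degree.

≈ lat -31°, lon 91°

Convert each endpoint to a unit vector on the sphere (x = cos φ cos λ, y = cos φ sin λ, z = sin φ).
The central angle between the endpoints is δ = arccos(p₁·p₂) ≈ 2.229 rad (127.7°). The total great-circle distance is δ·R ≈ 2.229 × 3959 ≈ 8826 mi, so the target fraction is f = 5500/8826 ≈ 0.623.
Interpolate at f ≈ 0.623 with slerp weights a = sin((1−f)δ)/sin δ ≈ 0.941, b = sin(fδ)/sin δ ≈ 1.244.
p = a·p₁ + b·p₂ ≈ (-0.015, 0.858, -0.514); φ = arcsin(p_z) ≈ -30.91°, λ = atan2(p_y, p_x) ≈ 90.98°.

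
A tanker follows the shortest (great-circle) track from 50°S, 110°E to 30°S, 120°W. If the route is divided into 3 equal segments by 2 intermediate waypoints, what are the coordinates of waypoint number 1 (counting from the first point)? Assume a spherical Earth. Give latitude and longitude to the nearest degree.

≈ 65°S, 160°E

Convert each endpoint to a unit vector on the sphere (x = cos φ cos λ, y = cos φ sin λ, z = sin φ).
The central angle between the endpoints is δ = arccos(p₁·p₂) ≈ 1.546 rad (88.6°).
Interpolate at f = 1/3 with slerp weights a = sin((1−f)δ)/sin δ ≈ 0.858, b = sin(fδ)/sin δ ≈ 0.493.
p = a·p₁ + b·p₂ ≈ (-0.402, 0.148, -0.904); φ = arcsin(p_z) ≈ -64.63°, λ = atan2(p_y, p_x) ≈ 159.73°.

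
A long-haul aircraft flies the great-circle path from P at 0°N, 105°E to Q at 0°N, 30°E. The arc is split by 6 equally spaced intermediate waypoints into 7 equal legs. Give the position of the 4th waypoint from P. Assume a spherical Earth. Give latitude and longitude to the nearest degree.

From cos δ = sin φ₁ sin φ₂ + cos φ₁ cos φ₂ cos Δλ, the central angle is δ ≈ 1.309 rad (75.0°).
Interpolate at f = 4/7 with slerp weights a = sin((1−f)δ)/sin δ ≈ 0.551, b = sin(fδ)/sin δ ≈ 0.704.
p = a·p₁ + b·p₂ ≈ (0.467, 0.884, 0.000); φ = arcsin(p_z) ≈ 0.00°, λ = atan2(p_y, p_x) ≈ 62.14°.

≈ 0°N, 62°E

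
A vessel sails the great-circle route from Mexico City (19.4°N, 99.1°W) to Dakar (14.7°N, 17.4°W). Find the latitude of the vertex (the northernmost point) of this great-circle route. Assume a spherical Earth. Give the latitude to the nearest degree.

≈ 22°N

The great circle lies in the plane with unit normal n̂ = (p₁ × p₂)/|p₁ × p₂|.
Here n̂_z ≈ +0.925; the vertex latitude is φ_max = arccos|n̂_z| ≈ 22.4°.
Check via Clairaut: cos φ_max = |cos φ₁| · sin C = cos(19.4°)·sin(78.6°) ≈ 0.925, again giving ≈ 22.4°.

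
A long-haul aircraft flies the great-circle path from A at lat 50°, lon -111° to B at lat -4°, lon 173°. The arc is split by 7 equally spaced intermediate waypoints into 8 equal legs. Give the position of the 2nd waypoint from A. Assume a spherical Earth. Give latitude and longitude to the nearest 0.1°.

≈ lat 41.4°, lon -138.8°

From cos δ = sin φ₁ sin φ₂ + cos φ₁ cos φ₂ cos Δλ, the central angle is δ ≈ 1.469 rad (84.2°).
Interpolate at f = 2/8 with slerp weights a = sin((1−f)δ)/sin δ ≈ 0.897, b = sin(fδ)/sin δ ≈ 0.361.
p = a·p₁ + b·p₂ ≈ (-0.564, -0.494, 0.662); φ = arcsin(p_z) ≈ 41.43°, λ = atan2(p_y, p_x) ≈ -138.77°.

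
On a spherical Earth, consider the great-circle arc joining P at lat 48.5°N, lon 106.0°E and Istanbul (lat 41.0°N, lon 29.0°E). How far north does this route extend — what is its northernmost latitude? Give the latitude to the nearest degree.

≈ 52°N

The great circle lies in the plane with unit normal n̂ = (p₁ × p₂)/|p₁ × p₂|.
Here n̂_z ≈ -0.611; the vertex latitude is φ_max = arccos|n̂_z| ≈ 52.3°.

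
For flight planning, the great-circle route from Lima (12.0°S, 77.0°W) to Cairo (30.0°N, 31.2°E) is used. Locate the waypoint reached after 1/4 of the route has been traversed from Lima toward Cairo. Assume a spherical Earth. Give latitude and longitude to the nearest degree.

Write both endpoints as unit vectors p₁, p₂ with components (cos φ cos λ, cos φ sin λ, sin φ).
The central angle between the endpoints is δ = arccos(p₁·p₂) ≈ 1.948 rad (111.6°).
Interpolate at f = 1/4 with slerp weights a = sin((1−f)δ)/sin δ ≈ 1.069, b = sin(fδ)/sin δ ≈ 0.503.
p = a·p₁ + b·p₂ ≈ (0.608, -0.793, 0.029); φ = arcsin(p_z) ≈ 1.69°, λ = atan2(p_y, p_x) ≈ -52.52°.

≈ 2°N, 53°W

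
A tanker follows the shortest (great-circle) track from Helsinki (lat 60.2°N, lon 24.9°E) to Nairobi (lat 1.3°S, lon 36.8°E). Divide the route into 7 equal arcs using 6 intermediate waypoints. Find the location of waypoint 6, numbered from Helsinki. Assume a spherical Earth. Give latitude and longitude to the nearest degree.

≈ lat 8°N, lon 36°E

The haversine formula gives a central angle δ ≈ 1.085 rad (62.2°) between the endpoints.
Interpolate at f = 6/7 with slerp weights a = sin((1−f)δ)/sin δ ≈ 0.175, b = sin(fδ)/sin δ ≈ 0.907.
p = a·p₁ + b·p₂ ≈ (0.804, 0.579, 0.131); φ = arcsin(p_z) ≈ 7.52°, λ = atan2(p_y, p_x) ≈ 35.77°.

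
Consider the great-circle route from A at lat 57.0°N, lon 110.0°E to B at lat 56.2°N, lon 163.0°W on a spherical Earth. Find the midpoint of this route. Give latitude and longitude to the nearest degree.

Write both endpoints as unit vectors p₁, p₂ with components (cos φ cos λ, cos φ sin λ, sin φ).
The central angle between the endpoints is δ = arccos(p₁·p₂) ≈ 0.777 rad (44.5°).
Interpolate at f = 1/2 with slerp weights a = sin((1−f)δ)/sin δ ≈ 0.540, b = sin(fδ)/sin δ ≈ 0.540.
p = a·p₁ + b·p₂ ≈ (-0.388, 0.189, 0.902); φ = arcsin(p_z) ≈ 64.44°, λ = atan2(p_y, p_x) ≈ 154.08°.

≈ lat 64°N, lon 154°E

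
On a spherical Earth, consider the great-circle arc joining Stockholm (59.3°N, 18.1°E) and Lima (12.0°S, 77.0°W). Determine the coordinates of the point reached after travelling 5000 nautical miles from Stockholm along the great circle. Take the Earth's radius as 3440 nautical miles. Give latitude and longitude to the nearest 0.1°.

From cos δ = sin φ₁ sin φ₂ + cos φ₁ cos φ₂ cos Δλ, the central angle is δ ≈ 1.796 rad (102.9°). The total great-circle distance is δ·R ≈ 1.796 × 3440 ≈ 6178 nmi, so the target fraction is f = 5000/6178 ≈ 0.809.
Interpolate at f ≈ 0.809 with slerp weights a = sin((1−f)δ)/sin δ ≈ 0.344, b = sin(fδ)/sin δ ≈ 1.019.
p = a·p₁ + b·p₂ ≈ (0.391, -0.916, 0.084); φ = arcsin(p_z) ≈ 4.84°, λ = atan2(p_y, p_x) ≈ -66.88°.

≈ 4.8°N, 66.9°W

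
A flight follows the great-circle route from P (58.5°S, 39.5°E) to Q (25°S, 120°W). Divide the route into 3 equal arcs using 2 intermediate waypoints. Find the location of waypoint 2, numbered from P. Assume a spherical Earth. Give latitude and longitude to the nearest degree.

Convert each endpoint to a unit vector on the sphere (x = cos φ cos λ, y = cos φ sin λ, z = sin φ).
The central angle between the endpoints is δ = arccos(p₁·p₂) ≈ 1.654 rad (94.8°).
Interpolate at f = 2/3 with slerp weights a = sin((1−f)δ)/sin δ ≈ 0.526, b = sin(fδ)/sin δ ≈ 0.896.
p = a·p₁ + b·p₂ ≈ (-0.194, -0.528, -0.827); φ = arcsin(p_z) ≈ -55.76°, λ = atan2(p_y, p_x) ≈ -110.16°.

≈ (56°S, 110°W)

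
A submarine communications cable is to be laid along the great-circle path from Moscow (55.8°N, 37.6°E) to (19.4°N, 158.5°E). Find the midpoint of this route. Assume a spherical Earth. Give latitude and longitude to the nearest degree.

≈ (55°N, 122°E)

Write both endpoints as unit vectors p₁, p₂ with components (cos φ cos λ, cos φ sin λ, sin φ).
The central angle between the endpoints is δ = arccos(p₁·p₂) ≈ 1.568 rad (89.9°).
Interpolate at f = 1/2 with slerp weights a = sin((1−f)δ)/sin δ ≈ 0.706, b = sin(fδ)/sin δ ≈ 0.706.
p = a·p₁ + b·p₂ ≈ (-0.305, 0.486, 0.819); φ = arcsin(p_z) ≈ 54.95°, λ = atan2(p_y, p_x) ≈ 122.12°.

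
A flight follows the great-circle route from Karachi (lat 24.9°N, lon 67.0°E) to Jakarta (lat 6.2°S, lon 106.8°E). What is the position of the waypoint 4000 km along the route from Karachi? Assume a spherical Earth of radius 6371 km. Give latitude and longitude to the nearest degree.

Convert each endpoint to a unit vector on the sphere (x = cos φ cos λ, y = cos φ sin λ, z = sin φ).
The central angle between the endpoints is δ = arccos(p₁·p₂) ≈ 0.867 rad (49.7°). The total great-circle distance is δ·R ≈ 0.867 × 6371 ≈ 5522 km, so the target fraction is f = 4000/5522 ≈ 0.724.
Interpolate at f ≈ 0.724 with slerp weights a = sin((1−f)δ)/sin δ ≈ 0.310, b = sin(fδ)/sin δ ≈ 0.771.
p = a·p₁ + b·p₂ ≈ (-0.111, 0.993, 0.047); φ = arcsin(p_z) ≈ 2.72°, λ = atan2(p_y, p_x) ≈ 96.40°.

≈ lat 3°N, lon 96°E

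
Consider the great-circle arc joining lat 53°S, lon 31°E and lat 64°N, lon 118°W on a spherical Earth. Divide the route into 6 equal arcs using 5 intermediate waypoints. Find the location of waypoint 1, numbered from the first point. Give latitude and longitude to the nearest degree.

≈ lat 31°S, lon 10°E

The haversine formula gives a central angle δ ≈ 2.805 rad (160.7°) between the endpoints.
Interpolate at f = 1/6 with slerp weights a = sin((1−f)δ)/sin δ ≈ 2.181, b = sin(fδ)/sin δ ≈ 1.365.
p = a·p₁ + b·p₂ ≈ (0.844, 0.148, -0.515); φ = arcsin(p_z) ≈ -31.00°, λ = atan2(p_y, p_x) ≈ 9.92°.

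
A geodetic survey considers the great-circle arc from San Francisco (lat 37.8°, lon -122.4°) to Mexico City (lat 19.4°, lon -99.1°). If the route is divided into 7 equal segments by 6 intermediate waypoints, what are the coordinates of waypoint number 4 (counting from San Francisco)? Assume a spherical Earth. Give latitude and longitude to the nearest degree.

Write both endpoints as unit vectors p₁, p₂ with components (cos φ cos λ, cos φ sin λ, sin φ).
The central angle between the endpoints is δ = arccos(p₁·p₂) ≈ 0.478 rad (27.4°).
Interpolate at f = 4/7 with slerp weights a = sin((1−f)δ)/sin δ ≈ 0.442, b = sin(fδ)/sin δ ≈ 0.586.
p = a·p₁ + b·p₂ ≈ (-0.275, -0.841, 0.466); φ = arcsin(p_z) ≈ 27.76°, λ = atan2(p_y, p_x) ≈ -108.09°.

≈ lat 28°, lon -108°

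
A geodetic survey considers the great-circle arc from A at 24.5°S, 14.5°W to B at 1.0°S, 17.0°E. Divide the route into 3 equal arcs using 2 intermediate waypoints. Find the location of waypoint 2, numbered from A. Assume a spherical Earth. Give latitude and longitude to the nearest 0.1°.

≈ 9.2°S, 7.1°E

The haversine formula gives a central angle δ ≈ 0.671 rad (38.5°) between the endpoints.
Interpolate at f = 2/3 with slerp weights a = sin((1−f)δ)/sin δ ≈ 0.357, b = sin(fδ)/sin δ ≈ 0.696.
p = a·p₁ + b·p₂ ≈ (0.980, 0.122, -0.160); φ = arcsin(p_z) ≈ -9.21°, λ = atan2(p_y, p_x) ≈ 7.11°.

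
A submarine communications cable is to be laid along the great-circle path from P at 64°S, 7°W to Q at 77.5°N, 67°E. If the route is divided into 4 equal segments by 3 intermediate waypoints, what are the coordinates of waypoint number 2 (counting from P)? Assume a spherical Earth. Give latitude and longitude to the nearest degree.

≈ 8°N, 16°E

Convert each endpoint to a unit vector on the sphere (x = cos φ cos λ, y = cos φ sin λ, z = sin φ).
The central angle between the endpoints is δ = arccos(p₁·p₂) ≈ 2.589 rad (148.4°).
Interpolate at f = 2/4 with slerp weights a = sin((1−f)δ)/sin δ ≈ 1.834, b = sin(fδ)/sin δ ≈ 1.834.
p = a·p₁ + b·p₂ ≈ (0.953, 0.267, 0.142); φ = arcsin(p_z) ≈ 8.17°, λ = atan2(p_y, p_x) ≈ 15.67°.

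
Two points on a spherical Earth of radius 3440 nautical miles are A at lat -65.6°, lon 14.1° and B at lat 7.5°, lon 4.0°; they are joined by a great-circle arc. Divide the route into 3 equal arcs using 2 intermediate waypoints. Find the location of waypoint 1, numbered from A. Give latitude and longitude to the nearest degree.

≈ lat -41°, lon 8°

From cos δ = sin φ₁ sin φ₂ + cos φ₁ cos φ₂ cos Δλ, the central angle is δ ≈ 1.282 rad (73.5°).
Interpolate at f = 1/3 with slerp weights a = sin((1−f)δ)/sin δ ≈ 0.787, b = sin(fδ)/sin δ ≈ 0.432.
p = a·p₁ + b·p₂ ≈ (0.743, 0.109, -0.660); φ = arcsin(p_z) ≈ -41.32°, λ = atan2(p_y, p_x) ≈ 8.35°.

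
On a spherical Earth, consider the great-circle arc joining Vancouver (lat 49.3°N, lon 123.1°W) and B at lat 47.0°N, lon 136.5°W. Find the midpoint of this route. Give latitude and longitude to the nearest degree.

≈ lat 48°N, lon 130°W

Write both endpoints as unit vectors p₁, p₂ with components (cos φ cos λ, cos φ sin λ, sin φ).
The central angle between the endpoints is δ = arccos(p₁·p₂) ≈ 0.161 rad (9.2°).
Interpolate at f = 1/2 with slerp weights a = sin((1−f)δ)/sin δ ≈ 0.502, b = sin(fδ)/sin δ ≈ 0.502.
p = a·p₁ + b·p₂ ≈ (-0.427, -0.510, 0.747); φ = arcsin(p_z) ≈ 48.34°, λ = atan2(p_y, p_x) ≈ -129.95°.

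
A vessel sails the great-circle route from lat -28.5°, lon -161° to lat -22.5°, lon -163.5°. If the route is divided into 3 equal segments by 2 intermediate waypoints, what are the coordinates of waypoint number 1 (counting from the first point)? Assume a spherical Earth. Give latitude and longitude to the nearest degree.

From cos δ = sin φ₁ sin φ₂ + cos φ₁ cos φ₂ cos Δλ, the central angle is δ ≈ 0.112 rad (6.4°).
Interpolate at f = 1/3 with slerp weights a = sin((1−f)δ)/sin δ ≈ 0.667, b = sin(fδ)/sin δ ≈ 0.334.
p = a·p₁ + b·p₂ ≈ (-0.850, -0.279, -0.446); φ = arcsin(p_z) ≈ -26.50°, λ = atan2(p_y, p_x) ≈ -161.86°.

≈ lat -27°, lon -162°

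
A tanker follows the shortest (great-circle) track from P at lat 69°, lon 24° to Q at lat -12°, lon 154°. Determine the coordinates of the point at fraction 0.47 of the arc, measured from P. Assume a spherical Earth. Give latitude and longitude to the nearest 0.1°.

Convert each endpoint to a unit vector on the sphere (x = cos φ cos λ, y = cos φ sin λ, z = sin φ).
The central angle between the endpoints is δ = arccos(p₁·p₂) ≈ 2.004 rad (114.8°).
Interpolate at f = 0.47 with slerp weights a = sin((1−f)δ)/sin δ ≈ 0.962, b = sin(fδ)/sin δ ≈ 0.891.
p = a·p₁ + b·p₂ ≈ (-0.468, 0.522, 0.713); φ = arcsin(p_z) ≈ 45.47°, λ = atan2(p_y, p_x) ≈ 131.88°.

≈ lat 45.5°, lon 131.9°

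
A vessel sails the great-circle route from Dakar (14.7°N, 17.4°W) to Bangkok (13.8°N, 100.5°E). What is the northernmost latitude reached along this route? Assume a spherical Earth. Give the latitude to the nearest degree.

The great circle lies in the plane with unit normal n̂ = (p₁ × p₂)/|p₁ × p₂|.
Here n̂_z ≈ +0.897; the vertex latitude is φ_max = arccos|n̂_z| ≈ 26.2°.
Check via Clairaut: cos φ_max = |cos φ₁| · sin C = cos(14.7°)·sin(68.0°) ≈ 0.897, again giving ≈ 26.2°.

≈ 26°N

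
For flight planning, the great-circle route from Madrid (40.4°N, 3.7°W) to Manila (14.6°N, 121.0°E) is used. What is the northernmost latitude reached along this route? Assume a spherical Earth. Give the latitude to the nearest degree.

≈ 51°N

The great circle lies in the plane with unit normal n̂ = (p₁ × p₂)/|p₁ × p₂|.
Here n̂_z ≈ +0.627; the vertex latitude is φ_max = arccos|n̂_z| ≈ 51.2°.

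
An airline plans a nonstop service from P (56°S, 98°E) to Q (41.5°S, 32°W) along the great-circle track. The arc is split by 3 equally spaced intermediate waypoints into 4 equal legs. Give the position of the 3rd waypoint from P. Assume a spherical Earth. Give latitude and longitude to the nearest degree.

≈ (57°S, 17°W)

The haversine formula gives a central angle δ ≈ 1.287 rad (73.7°) between the endpoints.
Interpolate at f = 3/4 with slerp weights a = sin((1−f)δ)/sin δ ≈ 0.329, b = sin(fδ)/sin δ ≈ 0.856.
p = a·p₁ + b·p₂ ≈ (0.518, -0.158, -0.841); φ = arcsin(p_z) ≈ -57.20°, λ = atan2(p_y, p_x) ≈ -16.90°.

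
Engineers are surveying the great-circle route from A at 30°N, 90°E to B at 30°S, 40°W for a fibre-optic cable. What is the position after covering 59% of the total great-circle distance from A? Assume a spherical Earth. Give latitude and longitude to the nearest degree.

≈ 7°S, 15°E

Write both endpoints as unit vectors p₁, p₂ with components (cos φ cos λ, cos φ sin λ, sin φ).
The central angle between the endpoints is δ = arccos(p₁·p₂) ≈ 2.392 rad (137.1°).
Interpolate at f = 0.59 with slerp weights a = sin((1−f)δ)/sin δ ≈ 1.220, b = sin(fδ)/sin δ ≈ 1.449.
p = a·p₁ + b·p₂ ≈ (0.962, 0.250, -0.115); φ = arcsin(p_z) ≈ -6.59°, λ = atan2(p_y, p_x) ≈ 14.55°.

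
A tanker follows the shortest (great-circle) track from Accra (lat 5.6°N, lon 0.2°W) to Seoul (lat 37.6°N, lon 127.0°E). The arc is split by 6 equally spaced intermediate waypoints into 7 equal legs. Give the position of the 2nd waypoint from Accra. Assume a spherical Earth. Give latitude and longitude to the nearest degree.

≈ lat 28°N, lon 25°E

Convert each endpoint to a unit vector on the sphere (x = cos φ cos λ, y = cos φ sin λ, z = sin φ).
The central angle between the endpoints is δ = arccos(p₁·p₂) ≈ 2.001 rad (114.7°).
Interpolate at f = 2/7 with slerp weights a = sin((1−f)δ)/sin δ ≈ 1.089, b = sin(fδ)/sin δ ≈ 0.595.
p = a·p₁ + b·p₂ ≈ (0.800, 0.373, 0.470); φ = arcsin(p_z) ≈ 28.01°, λ = atan2(p_y, p_x) ≈ 24.99°.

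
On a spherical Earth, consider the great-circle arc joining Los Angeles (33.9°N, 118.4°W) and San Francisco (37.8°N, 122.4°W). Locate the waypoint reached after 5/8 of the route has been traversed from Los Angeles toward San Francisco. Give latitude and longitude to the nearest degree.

Convert each endpoint to a unit vector on the sphere (x = cos φ cos λ, y = cos φ sin λ, z = sin φ).
The central angle between the endpoints is δ = arccos(p₁·p₂) ≈ 0.088 rad (5.1°).
Interpolate at f = 5/8 with slerp weights a = sin((1−f)δ)/sin δ ≈ 0.375, b = sin(fδ)/sin δ ≈ 0.625.
p = a·p₁ + b·p₂ ≈ (-0.413, -0.691, 0.593); φ = arcsin(p_z) ≈ 36.35°, λ = atan2(p_y, p_x) ≈ -120.85°.

≈ 36°N, 121°W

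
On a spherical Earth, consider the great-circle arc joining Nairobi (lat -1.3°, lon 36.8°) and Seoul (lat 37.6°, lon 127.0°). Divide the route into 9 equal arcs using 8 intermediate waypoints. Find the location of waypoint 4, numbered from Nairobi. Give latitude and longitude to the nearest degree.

Convert each endpoint to a unit vector on the sphere (x = cos φ cos λ, y = cos φ sin λ, z = sin φ).
The central angle between the endpoints is δ = arccos(p₁·p₂) ≈ 1.587 rad (91.0°).
Interpolate at f = 4/9 with slerp weights a = sin((1−f)δ)/sin δ ≈ 0.772, b = sin(fδ)/sin δ ≈ 0.649.
p = a·p₁ + b·p₂ ≈ (0.309, 0.873, 0.378); φ = arcsin(p_z) ≈ 22.22°, λ = atan2(p_y, p_x) ≈ 70.51°.

≈ lat 22°, lon 71°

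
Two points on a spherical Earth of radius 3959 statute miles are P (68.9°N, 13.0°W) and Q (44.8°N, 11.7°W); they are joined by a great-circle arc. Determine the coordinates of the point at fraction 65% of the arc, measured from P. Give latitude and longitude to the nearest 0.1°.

≈ (53.2°N, 12.0°W)

Convert each endpoint to a unit vector on the sphere (x = cos φ cos λ, y = cos φ sin λ, z = sin φ).
The central angle between the endpoints is δ = arccos(p₁·p₂) ≈ 0.421 rad (24.1°).
Interpolate at f = 0.65 with slerp weights a = sin((1−f)δ)/sin δ ≈ 0.359, b = sin(fδ)/sin δ ≈ 0.661.
p = a·p₁ + b·p₂ ≈ (0.585, -0.124, 0.801); φ = arcsin(p_z) ≈ 53.24°, λ = atan2(p_y, p_x) ≈ -11.98°.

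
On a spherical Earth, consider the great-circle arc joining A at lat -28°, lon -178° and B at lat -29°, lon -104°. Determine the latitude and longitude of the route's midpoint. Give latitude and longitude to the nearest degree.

Write both endpoints as unit vectors p₁, p₂ with components (cos φ cos λ, cos φ sin λ, sin φ).
The central angle between the endpoints is δ = arccos(p₁·p₂) ≈ 1.115 rad (63.9°).
Interpolate at f = 1/2 with slerp weights a = sin((1−f)δ)/sin δ ≈ 0.589, b = sin(fδ)/sin δ ≈ 0.589.
p = a·p₁ + b·p₂ ≈ (-0.645, -0.518, -0.562); φ = arcsin(p_z) ≈ -34.21°, λ = atan2(p_y, p_x) ≈ -141.20°.

≈ lat -34°, lon -141°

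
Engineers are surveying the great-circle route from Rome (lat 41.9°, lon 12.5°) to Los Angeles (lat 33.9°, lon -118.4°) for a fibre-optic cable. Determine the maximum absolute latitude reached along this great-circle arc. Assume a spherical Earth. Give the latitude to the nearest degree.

≈ 62°

The great circle lies in the plane with unit normal n̂ = (p₁ × p₂)/|p₁ × p₂|.
Here n̂_z ≈ -0.467; the vertex latitude is φ_max = arccos|n̂_z| ≈ 62.1°.
Check via Clairaut: cos φ_max = |cos φ₁| · sin C = cos(41.9°)·sin(38.9°) ≈ 0.467, again giving ≈ 62.1°.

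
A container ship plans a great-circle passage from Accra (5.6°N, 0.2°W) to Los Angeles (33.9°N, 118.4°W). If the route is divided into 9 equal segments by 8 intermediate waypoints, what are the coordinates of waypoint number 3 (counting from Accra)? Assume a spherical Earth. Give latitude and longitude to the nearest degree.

Convert each endpoint to a unit vector on the sphere (x = cos φ cos λ, y = cos φ sin λ, z = sin φ).
The central angle between the endpoints is δ = arccos(p₁·p₂) ≈ 1.913 rad (109.6°).
Interpolate at f = 3/9 with slerp weights a = sin((1−f)δ)/sin δ ≈ 1.016, b = sin(fδ)/sin δ ≈ 0.632.
p = a·p₁ + b·p₂ ≈ (0.761, -0.465, 0.452); φ = arcsin(p_z) ≈ 26.85°, λ = atan2(p_y, p_x) ≈ -31.42°.

≈ (27°N, 31°W)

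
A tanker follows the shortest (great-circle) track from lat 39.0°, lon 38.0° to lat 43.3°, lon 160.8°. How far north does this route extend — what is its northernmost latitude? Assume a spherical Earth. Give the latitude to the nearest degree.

≈ 61°

The great circle lies in the plane with unit normal n̂ = (p₁ × p₂)/|p₁ × p₂|.
Here n̂_z ≈ +0.479; the vertex latitude is φ_max = arccos|n̂_z| ≈ 61.4°.
Check via Clairaut: cos φ_max = |cos φ₁| · sin C = cos(39.0°)·sin(38.1°) ≈ 0.479, again giving ≈ 61.4°.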